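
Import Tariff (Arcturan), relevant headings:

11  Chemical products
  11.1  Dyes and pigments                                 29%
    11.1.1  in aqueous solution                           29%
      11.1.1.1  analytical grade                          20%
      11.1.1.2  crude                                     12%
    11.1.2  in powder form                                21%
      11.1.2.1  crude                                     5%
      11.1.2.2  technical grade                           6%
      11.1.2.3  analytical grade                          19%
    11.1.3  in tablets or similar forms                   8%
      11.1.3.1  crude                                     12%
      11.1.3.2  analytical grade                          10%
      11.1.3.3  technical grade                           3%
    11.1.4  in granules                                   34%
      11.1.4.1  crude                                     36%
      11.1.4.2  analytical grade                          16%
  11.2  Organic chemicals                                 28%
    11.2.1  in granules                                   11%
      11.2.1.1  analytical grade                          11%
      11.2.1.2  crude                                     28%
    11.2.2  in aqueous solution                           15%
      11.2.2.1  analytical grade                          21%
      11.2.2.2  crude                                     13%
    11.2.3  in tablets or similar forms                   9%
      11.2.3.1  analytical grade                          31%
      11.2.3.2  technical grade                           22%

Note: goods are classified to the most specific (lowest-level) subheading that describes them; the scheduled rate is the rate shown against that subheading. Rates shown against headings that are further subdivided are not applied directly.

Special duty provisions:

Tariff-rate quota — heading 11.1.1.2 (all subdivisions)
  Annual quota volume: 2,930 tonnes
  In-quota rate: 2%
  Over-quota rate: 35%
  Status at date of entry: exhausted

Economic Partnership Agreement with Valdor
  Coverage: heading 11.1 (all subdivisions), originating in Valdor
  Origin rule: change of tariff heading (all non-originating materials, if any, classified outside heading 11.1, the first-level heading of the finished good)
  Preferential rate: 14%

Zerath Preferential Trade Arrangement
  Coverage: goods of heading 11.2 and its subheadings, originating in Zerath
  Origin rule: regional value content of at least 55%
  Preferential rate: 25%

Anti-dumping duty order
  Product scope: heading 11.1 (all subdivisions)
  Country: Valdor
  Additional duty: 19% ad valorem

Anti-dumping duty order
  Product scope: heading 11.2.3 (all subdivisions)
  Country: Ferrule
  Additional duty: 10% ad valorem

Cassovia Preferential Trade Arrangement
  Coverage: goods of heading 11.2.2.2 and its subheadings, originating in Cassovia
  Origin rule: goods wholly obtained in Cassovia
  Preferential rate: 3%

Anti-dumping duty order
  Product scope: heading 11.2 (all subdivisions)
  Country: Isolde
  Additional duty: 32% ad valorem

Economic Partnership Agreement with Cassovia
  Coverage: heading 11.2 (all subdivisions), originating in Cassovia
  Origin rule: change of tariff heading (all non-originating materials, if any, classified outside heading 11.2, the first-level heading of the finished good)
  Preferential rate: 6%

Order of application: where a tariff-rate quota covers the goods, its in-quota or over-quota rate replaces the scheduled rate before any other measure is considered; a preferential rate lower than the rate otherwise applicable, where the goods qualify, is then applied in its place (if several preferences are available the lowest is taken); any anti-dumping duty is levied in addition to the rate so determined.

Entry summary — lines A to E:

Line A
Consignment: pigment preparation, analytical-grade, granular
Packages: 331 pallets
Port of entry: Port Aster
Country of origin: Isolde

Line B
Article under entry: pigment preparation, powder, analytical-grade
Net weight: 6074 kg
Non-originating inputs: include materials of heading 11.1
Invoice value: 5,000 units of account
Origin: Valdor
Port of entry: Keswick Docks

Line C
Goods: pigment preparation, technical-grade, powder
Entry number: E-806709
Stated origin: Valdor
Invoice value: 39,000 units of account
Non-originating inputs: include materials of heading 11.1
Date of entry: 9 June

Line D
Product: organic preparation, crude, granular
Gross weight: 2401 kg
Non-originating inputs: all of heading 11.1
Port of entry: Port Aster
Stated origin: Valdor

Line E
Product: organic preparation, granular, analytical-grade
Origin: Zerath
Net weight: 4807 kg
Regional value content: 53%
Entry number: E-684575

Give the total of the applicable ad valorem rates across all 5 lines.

Line A: pigment → 11.1; granular → 11.1.4; analytical-grade → 11.1.4.2. Scheduled 16%. No special measure applies. → 16%.
Line B: pigment → 11.1; powder → 11.1.2; analytical-grade → 11.1.2.3. Scheduled 19%. Valdor agreement on 11.1: CTH not met; anti-dumping (Valdor, 11.1): +19%; total 19% + 19% = 38%. → 38%.
Line C: pigment → 11.1; powder → 11.1.2; technical-grade → 11.1.2.2. Scheduled 6%. Valdor agreement on 11.1: CTH not met; anti-dumping (Valdor, 11.1): +19%; total 6% + 19% = 25%. → 25%.
Line D: organic → 11.2; granular → 11.2.1; crude → 11.2.1.2. Scheduled 28%. Valdor agreement on 11.1: 11.2.1.2 not covered. → 28%.
Line E: organic → 11.2; granular → 11.2.1; analytical-grade → 11.2.1.1. Scheduled 11%. Zerath agreement on 11.2: RVC < 55%. → 11%.
Sum: 16% + 38% + 25% + 28% + 11% = 118%.

118%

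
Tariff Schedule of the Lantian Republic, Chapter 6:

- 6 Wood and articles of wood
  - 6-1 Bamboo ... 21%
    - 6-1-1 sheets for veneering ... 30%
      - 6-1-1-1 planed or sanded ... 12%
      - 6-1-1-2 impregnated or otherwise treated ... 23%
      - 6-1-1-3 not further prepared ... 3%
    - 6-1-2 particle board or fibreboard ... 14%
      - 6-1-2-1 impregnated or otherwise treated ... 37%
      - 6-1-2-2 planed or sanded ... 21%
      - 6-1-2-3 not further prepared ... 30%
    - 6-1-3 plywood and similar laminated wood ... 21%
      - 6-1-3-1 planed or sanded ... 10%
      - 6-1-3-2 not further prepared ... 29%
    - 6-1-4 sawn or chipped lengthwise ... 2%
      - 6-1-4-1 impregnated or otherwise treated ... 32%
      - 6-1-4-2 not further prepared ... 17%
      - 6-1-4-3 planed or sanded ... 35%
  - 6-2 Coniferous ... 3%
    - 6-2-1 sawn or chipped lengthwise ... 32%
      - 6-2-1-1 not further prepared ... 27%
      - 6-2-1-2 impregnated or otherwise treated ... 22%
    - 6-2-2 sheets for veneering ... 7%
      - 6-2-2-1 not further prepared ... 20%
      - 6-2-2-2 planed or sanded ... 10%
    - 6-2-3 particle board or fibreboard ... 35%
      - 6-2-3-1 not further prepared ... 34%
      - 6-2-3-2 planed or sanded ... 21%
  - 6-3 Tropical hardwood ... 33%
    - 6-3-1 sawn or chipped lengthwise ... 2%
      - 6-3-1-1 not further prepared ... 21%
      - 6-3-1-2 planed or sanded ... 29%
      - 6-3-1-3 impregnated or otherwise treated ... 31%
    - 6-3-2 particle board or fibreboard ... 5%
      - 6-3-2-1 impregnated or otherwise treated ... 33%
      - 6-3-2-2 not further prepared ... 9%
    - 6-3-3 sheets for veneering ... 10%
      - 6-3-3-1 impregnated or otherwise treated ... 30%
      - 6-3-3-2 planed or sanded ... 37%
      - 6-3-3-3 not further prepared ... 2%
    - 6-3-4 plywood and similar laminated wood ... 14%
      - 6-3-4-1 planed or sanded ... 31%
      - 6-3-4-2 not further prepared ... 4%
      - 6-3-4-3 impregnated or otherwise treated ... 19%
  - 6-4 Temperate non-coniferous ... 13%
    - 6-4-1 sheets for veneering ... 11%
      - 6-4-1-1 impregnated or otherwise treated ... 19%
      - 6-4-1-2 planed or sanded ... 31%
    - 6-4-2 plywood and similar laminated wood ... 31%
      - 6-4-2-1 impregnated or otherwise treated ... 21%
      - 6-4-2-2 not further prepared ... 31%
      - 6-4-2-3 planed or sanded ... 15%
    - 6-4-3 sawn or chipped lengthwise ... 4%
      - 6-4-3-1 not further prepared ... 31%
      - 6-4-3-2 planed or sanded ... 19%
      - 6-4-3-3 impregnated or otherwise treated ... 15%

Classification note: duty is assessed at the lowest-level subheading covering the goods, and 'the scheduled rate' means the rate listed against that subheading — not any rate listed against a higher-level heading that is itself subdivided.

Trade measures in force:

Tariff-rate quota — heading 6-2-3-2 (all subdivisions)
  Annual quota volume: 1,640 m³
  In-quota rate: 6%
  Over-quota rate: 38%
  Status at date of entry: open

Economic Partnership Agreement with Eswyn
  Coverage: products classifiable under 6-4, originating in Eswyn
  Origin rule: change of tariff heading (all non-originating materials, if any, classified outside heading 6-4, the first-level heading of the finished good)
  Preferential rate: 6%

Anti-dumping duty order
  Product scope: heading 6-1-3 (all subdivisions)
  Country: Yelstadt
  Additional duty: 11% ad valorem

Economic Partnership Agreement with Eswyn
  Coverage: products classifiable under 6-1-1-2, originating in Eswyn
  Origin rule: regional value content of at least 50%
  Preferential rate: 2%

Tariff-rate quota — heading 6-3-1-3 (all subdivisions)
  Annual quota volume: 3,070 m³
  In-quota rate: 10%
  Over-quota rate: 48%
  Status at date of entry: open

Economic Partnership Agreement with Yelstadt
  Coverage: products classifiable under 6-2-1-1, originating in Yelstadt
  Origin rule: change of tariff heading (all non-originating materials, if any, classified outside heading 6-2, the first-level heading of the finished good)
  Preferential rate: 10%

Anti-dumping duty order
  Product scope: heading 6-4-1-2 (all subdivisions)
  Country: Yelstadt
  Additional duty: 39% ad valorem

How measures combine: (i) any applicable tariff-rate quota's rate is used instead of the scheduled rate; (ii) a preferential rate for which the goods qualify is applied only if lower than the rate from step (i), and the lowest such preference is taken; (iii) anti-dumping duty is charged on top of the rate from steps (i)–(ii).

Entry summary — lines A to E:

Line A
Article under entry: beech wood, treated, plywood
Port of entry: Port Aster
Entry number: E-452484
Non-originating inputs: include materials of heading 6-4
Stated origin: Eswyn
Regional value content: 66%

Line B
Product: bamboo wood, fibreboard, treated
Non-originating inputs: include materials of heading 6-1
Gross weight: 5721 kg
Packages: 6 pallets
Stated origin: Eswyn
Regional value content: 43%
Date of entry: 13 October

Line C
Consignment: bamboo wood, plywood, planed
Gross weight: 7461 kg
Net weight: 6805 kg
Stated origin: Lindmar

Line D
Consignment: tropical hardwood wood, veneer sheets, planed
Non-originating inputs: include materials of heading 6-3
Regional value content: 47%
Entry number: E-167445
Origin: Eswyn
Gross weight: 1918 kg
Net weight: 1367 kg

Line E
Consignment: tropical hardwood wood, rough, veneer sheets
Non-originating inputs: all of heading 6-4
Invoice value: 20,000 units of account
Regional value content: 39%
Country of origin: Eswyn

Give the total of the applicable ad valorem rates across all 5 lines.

Line A: beech → 6-4; plywood → 6-4-2; treated → 6-4-2-1. Scheduled 21%. Eswyn agreement on 6-4: CTH not met; Eswyn agreement on 6-1-1-2: 6-4-2-1 not covered. → 21%.
Line B: bamboo → 6-1; fibreboard → 6-1-2; treated → 6-1-2-1. Scheduled 37%. Eswyn agreement on 6-4: 6-1-2-1 not covered; Eswyn agreement on 6-1-1-2: 6-1-2-1 not covered. → 37%.
Line C: bamboo → 6-1; plywood → 6-1-3; planed → 6-1-3-1. Scheduled 10%. No special measure applies. → 10%.
Line D: tropical hardwood → 6-3; veneer sheets → 6-3-3; planed → 6-3-3-2. Scheduled 37%. Eswyn agreement on 6-4: 6-3-3-2 not covered; Eswyn agreement on 6-1-1-2: 6-3-3-2 not covered. → 37%.
Line E: tropical hardwood → 6-3; veneer sheets → 6-3-3; rough → 6-3-3-3. Scheduled 2%. Eswyn agreement on 6-4: 6-3-3-3 not covered; Eswyn agreement on 6-1-1-2: 6-3-3-3 not covered. → 2%.
Sum: 21% + 37% + 10% + 37% + 2% = 107%.

107%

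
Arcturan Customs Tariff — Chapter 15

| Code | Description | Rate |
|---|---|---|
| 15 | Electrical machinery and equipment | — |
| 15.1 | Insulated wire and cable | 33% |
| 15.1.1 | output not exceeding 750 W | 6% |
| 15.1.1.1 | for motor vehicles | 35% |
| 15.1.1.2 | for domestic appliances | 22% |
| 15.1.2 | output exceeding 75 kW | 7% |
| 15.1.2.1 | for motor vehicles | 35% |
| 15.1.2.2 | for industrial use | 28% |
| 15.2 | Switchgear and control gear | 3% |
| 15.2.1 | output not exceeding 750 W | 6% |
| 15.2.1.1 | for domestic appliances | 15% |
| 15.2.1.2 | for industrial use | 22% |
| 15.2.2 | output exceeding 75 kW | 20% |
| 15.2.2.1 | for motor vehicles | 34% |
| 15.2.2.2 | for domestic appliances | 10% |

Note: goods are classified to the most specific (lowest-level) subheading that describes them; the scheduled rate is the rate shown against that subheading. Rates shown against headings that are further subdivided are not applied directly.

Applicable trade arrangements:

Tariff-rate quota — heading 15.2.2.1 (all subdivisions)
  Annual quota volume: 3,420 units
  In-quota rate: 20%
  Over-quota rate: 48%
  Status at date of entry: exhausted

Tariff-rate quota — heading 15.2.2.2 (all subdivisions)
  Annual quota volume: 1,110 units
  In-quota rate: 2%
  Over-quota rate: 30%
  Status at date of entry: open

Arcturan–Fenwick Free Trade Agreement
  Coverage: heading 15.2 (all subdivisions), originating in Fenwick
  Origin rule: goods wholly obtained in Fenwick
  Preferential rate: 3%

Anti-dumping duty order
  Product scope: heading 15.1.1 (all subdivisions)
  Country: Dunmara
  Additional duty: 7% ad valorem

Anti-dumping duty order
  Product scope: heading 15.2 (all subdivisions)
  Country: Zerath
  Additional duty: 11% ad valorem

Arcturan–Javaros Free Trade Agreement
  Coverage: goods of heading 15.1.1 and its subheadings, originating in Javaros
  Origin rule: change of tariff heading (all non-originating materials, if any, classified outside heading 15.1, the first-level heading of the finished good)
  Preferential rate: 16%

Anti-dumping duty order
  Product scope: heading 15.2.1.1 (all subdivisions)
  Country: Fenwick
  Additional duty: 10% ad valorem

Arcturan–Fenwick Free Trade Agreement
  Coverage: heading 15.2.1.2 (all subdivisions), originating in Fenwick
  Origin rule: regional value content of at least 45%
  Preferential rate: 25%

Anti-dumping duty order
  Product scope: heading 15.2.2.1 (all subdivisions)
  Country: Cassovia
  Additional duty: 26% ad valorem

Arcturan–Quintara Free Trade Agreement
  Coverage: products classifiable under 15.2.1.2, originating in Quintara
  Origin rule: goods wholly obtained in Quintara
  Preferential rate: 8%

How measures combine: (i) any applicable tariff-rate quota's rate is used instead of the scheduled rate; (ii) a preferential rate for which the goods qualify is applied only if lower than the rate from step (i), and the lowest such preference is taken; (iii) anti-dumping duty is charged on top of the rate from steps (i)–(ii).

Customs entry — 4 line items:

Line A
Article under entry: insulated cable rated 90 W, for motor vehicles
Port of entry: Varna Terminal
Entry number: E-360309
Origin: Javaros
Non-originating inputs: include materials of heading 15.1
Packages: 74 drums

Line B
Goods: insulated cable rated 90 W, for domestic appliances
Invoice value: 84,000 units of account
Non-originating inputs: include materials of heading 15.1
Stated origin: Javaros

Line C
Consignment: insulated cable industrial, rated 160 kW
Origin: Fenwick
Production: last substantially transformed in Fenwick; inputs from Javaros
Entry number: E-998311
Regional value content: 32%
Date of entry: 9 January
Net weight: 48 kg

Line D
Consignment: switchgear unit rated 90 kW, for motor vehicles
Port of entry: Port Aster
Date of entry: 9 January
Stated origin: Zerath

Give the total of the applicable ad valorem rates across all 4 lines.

Line A: insulated cable → 15.1; rated 90 W → 15.1.1; for motor vehicles → 15.1.1.1. Scheduled 35%. Javaros agreement on 15.1.1: CTH not met. → 35%.
Line B: insulated cable → 15.1; rated 90 W → 15.1.1; for domestic appliances → 15.1.1.2. Scheduled 22%. Javaros agreement on 15.1.1: CTH not met. → 22%.
Line C: insulated cable → 15.1; rated 160 kW → 15.1.2; industrial → 15.1.2.2. Scheduled 28%. Fenwick agreement on 15.2: 15.1.2.2 not covered; Fenwick agreement on 15.2.1.2: 15.1.2.2 not covered. → 28%.
Line D: switchgear unit → 15.2; rated 90 kW → 15.2.2; for motor vehicles → 15.2.2.1. Scheduled 34%. quota on 15.2.2.1 exhausted → over-quota 48%; anti-dumping (Zerath, 15.2): +11%; total 48% + 11% = 59%. → 59%.
Sum: 35% + 22% + 28% + 59% = 144%.

144%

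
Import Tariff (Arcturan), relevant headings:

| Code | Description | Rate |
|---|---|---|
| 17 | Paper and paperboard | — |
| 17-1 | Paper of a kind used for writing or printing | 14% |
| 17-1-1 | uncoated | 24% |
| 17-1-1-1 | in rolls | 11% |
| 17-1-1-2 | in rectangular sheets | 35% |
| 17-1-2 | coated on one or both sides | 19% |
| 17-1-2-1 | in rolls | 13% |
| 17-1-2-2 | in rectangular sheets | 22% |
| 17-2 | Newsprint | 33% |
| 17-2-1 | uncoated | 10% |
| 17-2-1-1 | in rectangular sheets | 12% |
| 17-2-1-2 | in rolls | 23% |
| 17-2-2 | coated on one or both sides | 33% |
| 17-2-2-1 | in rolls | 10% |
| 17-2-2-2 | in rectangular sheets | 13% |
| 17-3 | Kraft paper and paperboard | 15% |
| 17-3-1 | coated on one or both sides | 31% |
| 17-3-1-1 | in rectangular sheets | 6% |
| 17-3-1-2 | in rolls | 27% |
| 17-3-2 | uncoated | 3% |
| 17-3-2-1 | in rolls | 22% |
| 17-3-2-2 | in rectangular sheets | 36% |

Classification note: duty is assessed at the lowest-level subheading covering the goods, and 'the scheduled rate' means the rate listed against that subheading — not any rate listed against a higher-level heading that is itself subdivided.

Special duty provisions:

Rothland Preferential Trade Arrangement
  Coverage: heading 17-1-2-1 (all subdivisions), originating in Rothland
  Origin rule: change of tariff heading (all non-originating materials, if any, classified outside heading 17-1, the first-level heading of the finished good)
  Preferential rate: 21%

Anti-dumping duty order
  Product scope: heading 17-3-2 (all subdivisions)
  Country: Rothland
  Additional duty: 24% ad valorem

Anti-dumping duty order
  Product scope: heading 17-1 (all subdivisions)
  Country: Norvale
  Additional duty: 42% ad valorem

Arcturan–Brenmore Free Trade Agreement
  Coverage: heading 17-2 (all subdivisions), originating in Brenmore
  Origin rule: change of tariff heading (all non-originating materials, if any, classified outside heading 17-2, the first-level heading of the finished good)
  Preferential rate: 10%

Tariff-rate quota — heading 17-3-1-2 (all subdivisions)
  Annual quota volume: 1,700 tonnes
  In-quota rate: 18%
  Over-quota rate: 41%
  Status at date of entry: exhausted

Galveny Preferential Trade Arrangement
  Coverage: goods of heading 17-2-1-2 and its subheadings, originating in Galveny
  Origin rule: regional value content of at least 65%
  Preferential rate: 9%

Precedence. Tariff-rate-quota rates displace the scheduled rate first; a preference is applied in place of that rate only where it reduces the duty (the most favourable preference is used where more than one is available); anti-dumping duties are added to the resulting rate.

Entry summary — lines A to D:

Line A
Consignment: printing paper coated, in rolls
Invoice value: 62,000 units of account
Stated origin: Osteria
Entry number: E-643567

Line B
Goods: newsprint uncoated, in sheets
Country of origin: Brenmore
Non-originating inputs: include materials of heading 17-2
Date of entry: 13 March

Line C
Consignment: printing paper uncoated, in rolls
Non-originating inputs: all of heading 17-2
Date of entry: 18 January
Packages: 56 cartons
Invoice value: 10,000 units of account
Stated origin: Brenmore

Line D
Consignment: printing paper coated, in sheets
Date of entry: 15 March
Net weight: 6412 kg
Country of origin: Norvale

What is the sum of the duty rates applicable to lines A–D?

Line A: printing paper → 17-1; coated → 17-1-2; in rolls → 17-1-2-1. Scheduled 13%. No special measure applies. → 13%.
Line B: newsprint → 17-2; uncoated → 17-2-1; in sheets → 17-2-1-1. Scheduled 12%. Brenmore agreement on 17-2: CTH not met. → 12%.
Line C: printing paper → 17-1; uncoated → 17-1-1; in rolls → 17-1-1-1. Scheduled 11%. Brenmore agreement on 17-2: 17-1-1-1 not covered. → 11%.
Line D: printing paper → 17-1; coated → 17-1-2; in sheets → 17-1-2-2. Scheduled 22%. anti-dumping (Norvale, 17-1): +42%; total 22% + 42% = 64%. → 64%.
Sum: 13% + 12% + 11% + 64% = 100%.

100%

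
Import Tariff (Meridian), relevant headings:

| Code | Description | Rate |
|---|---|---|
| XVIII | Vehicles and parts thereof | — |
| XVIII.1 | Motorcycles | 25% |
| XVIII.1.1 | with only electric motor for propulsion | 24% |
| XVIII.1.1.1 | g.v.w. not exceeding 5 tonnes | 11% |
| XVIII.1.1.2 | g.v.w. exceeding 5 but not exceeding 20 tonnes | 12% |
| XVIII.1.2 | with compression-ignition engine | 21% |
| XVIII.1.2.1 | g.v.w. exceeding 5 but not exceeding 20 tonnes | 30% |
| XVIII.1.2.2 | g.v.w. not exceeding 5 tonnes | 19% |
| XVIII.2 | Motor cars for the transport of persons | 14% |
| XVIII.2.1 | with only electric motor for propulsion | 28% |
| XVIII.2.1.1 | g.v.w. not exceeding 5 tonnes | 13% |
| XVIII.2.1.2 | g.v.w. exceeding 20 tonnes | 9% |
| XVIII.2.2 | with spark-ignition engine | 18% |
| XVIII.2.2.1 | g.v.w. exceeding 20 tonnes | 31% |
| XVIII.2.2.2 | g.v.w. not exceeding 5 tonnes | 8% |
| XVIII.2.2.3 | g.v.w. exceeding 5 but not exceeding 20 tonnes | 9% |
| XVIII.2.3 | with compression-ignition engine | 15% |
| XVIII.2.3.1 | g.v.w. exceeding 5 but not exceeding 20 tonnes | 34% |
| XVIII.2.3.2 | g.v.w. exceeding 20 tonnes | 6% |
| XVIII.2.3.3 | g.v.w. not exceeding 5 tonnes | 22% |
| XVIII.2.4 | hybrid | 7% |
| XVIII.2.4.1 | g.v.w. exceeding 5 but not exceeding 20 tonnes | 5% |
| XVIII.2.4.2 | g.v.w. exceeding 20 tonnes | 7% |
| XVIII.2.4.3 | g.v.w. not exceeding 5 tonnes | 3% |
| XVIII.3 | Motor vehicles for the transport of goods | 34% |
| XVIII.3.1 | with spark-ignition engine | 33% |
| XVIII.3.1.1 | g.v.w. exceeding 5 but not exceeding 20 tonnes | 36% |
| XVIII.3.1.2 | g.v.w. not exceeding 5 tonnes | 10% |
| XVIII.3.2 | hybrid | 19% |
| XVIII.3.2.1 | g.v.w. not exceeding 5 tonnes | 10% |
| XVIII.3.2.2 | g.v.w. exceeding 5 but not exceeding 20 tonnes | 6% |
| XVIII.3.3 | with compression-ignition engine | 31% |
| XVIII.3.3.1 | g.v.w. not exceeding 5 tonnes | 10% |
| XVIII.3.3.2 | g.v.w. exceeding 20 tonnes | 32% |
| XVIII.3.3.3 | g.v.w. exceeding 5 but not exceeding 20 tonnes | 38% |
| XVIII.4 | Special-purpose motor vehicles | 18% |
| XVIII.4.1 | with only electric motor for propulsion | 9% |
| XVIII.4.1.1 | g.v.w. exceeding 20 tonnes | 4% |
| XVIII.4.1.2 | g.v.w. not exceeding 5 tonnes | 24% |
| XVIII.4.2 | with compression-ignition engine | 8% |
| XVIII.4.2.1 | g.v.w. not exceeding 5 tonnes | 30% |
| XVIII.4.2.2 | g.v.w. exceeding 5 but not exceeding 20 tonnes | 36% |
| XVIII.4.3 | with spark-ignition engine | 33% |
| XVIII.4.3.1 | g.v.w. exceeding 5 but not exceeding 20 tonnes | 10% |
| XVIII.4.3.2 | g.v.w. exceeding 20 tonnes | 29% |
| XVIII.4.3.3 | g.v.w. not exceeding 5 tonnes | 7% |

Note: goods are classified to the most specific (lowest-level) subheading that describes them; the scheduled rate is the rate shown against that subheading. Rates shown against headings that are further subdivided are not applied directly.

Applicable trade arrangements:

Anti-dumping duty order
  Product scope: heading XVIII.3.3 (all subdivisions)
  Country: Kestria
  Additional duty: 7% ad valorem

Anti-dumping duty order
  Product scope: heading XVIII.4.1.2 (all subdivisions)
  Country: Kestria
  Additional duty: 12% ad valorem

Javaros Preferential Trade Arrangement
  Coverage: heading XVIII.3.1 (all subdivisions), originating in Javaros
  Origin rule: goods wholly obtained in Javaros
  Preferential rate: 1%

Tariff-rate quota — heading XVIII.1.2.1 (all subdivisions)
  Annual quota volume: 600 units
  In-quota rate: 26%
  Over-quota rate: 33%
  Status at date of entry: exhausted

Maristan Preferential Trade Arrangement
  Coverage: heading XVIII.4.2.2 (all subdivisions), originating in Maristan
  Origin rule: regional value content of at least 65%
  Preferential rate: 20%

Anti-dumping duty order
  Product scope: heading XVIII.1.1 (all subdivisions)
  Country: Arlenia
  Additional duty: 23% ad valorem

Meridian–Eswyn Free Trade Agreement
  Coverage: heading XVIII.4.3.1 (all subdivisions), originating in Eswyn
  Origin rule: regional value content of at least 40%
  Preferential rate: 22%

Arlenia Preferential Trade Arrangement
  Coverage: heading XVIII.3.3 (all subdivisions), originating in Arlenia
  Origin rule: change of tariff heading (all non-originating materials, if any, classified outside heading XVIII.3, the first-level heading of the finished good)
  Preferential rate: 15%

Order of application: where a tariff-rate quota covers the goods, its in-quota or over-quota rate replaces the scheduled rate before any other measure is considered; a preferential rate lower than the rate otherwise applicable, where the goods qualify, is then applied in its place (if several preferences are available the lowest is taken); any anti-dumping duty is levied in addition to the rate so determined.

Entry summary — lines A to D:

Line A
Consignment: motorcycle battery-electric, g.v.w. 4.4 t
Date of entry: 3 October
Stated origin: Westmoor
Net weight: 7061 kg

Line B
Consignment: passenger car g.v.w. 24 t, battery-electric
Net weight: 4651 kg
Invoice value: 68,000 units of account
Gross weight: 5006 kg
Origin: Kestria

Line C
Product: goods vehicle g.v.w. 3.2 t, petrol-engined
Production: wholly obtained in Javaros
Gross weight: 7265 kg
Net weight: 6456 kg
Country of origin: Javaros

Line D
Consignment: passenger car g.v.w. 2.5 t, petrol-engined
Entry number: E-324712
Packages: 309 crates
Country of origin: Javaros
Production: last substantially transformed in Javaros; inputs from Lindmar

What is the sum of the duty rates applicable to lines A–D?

29%

Line A: motorcycle → XVIII.1; battery-electric → XVIII.1.1; g.v.w. 4.4 t → XVIII.1.1.1. Scheduled 11%. No special measure applies. → 11%.
Line B: passenger car → XVIII.2; battery-electric → XVIII.2.1; g.v.w. 24 t → XVIII.2.1.2. Scheduled 9%. No special measure applies. → 9%.
Line C: goods vehicle → XVIII.3; petrol-engined → XVIII.3.1; g.v.w. 3.2 t → XVIII.3.1.2. Scheduled 10%. Javaros agreement on XVIII.3.1: wholly obtained → 1% available; preferential 1%. → 1%.
Line D: passenger car → XVIII.2; petrol-engined → XVIII.2.2; g.v.w. 2.5 t → XVIII.2.2.2. Scheduled 8%. Javaros agreement on XVIII.3.1: XVIII.2.2.2 not covered. → 8%.
Sum: 11% + 9% + 1% + 8% = 29%.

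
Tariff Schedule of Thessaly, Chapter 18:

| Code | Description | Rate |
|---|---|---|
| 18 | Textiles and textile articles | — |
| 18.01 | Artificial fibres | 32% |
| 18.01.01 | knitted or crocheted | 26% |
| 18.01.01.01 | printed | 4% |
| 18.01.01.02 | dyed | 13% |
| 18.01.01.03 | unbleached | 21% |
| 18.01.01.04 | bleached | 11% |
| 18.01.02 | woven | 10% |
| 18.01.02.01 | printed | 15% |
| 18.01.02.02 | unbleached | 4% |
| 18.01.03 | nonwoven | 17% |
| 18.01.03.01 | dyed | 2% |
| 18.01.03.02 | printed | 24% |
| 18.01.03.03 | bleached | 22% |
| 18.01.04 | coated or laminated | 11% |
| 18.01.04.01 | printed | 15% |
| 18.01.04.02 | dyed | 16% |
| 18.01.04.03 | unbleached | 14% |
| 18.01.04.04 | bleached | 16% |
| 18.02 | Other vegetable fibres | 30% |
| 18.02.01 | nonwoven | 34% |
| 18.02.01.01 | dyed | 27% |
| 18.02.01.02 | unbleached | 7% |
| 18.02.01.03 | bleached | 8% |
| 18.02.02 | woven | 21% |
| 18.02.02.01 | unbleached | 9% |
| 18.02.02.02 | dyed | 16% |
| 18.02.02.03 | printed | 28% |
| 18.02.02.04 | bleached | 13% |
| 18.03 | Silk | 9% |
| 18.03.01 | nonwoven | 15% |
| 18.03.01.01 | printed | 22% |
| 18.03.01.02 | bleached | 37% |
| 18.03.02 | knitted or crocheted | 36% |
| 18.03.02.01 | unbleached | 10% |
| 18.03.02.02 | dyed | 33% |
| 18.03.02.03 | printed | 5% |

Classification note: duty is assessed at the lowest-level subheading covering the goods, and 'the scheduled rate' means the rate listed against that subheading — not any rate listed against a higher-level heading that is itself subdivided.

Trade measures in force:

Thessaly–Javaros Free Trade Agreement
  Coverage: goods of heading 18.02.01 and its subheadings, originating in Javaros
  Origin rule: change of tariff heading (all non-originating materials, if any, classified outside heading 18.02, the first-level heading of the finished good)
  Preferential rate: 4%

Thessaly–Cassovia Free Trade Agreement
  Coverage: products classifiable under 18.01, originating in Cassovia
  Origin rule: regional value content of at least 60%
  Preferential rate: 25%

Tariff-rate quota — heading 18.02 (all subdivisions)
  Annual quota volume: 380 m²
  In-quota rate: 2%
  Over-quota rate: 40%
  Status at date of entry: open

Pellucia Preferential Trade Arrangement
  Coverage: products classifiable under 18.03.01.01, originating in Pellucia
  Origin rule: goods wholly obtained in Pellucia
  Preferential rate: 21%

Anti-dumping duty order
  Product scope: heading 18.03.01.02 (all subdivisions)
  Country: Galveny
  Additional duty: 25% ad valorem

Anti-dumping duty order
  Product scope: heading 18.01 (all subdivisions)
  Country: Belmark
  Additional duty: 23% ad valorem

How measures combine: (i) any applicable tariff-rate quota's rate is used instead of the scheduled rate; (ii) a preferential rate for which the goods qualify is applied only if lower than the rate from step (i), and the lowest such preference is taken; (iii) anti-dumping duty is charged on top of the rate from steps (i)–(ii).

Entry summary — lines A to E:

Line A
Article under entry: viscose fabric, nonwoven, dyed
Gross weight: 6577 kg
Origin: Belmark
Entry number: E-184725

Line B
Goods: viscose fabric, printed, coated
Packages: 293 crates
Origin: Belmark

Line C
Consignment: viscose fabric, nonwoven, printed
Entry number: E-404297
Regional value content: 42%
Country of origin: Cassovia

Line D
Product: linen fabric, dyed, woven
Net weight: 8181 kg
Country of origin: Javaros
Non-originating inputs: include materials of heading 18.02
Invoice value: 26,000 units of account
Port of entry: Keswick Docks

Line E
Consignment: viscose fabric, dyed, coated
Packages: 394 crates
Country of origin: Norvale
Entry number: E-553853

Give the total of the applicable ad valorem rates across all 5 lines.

Line A: viscose → 18.01; nonwoven → 18.01.03; dyed → 18.01.03.01. Scheduled 2%. anti-dumping (Belmark, 18.01): +23%; total 2% + 23% = 25%. → 25%.
Line B: viscose → 18.01; coated → 18.01.04; printed → 18.01.04.01. Scheduled 15%. anti-dumping (Belmark, 18.01): +23%; total 15% + 23% = 38%. → 38%.
Line C: viscose → 18.01; nonwoven → 18.01.03; printed → 18.01.03.02. Scheduled 24%. Cassovia agreement on 18.01: RVC < 60%. → 24%.
Line D: linen → 18.02; woven → 18.02.02; dyed → 18.02.02.02. Scheduled 16%. quota on 18.02 open → in-quota 2%; Javaros agreement on 18.02.01: 18.02.02.02 not covered. → 2%.
Line E: viscose → 18.01; coated → 18.01.04; dyed → 18.01.04.02. Scheduled 16%. No special measure applies. → 16%.
Sum: 25% + 38% + 24% + 2% + 16% = 105%.

105%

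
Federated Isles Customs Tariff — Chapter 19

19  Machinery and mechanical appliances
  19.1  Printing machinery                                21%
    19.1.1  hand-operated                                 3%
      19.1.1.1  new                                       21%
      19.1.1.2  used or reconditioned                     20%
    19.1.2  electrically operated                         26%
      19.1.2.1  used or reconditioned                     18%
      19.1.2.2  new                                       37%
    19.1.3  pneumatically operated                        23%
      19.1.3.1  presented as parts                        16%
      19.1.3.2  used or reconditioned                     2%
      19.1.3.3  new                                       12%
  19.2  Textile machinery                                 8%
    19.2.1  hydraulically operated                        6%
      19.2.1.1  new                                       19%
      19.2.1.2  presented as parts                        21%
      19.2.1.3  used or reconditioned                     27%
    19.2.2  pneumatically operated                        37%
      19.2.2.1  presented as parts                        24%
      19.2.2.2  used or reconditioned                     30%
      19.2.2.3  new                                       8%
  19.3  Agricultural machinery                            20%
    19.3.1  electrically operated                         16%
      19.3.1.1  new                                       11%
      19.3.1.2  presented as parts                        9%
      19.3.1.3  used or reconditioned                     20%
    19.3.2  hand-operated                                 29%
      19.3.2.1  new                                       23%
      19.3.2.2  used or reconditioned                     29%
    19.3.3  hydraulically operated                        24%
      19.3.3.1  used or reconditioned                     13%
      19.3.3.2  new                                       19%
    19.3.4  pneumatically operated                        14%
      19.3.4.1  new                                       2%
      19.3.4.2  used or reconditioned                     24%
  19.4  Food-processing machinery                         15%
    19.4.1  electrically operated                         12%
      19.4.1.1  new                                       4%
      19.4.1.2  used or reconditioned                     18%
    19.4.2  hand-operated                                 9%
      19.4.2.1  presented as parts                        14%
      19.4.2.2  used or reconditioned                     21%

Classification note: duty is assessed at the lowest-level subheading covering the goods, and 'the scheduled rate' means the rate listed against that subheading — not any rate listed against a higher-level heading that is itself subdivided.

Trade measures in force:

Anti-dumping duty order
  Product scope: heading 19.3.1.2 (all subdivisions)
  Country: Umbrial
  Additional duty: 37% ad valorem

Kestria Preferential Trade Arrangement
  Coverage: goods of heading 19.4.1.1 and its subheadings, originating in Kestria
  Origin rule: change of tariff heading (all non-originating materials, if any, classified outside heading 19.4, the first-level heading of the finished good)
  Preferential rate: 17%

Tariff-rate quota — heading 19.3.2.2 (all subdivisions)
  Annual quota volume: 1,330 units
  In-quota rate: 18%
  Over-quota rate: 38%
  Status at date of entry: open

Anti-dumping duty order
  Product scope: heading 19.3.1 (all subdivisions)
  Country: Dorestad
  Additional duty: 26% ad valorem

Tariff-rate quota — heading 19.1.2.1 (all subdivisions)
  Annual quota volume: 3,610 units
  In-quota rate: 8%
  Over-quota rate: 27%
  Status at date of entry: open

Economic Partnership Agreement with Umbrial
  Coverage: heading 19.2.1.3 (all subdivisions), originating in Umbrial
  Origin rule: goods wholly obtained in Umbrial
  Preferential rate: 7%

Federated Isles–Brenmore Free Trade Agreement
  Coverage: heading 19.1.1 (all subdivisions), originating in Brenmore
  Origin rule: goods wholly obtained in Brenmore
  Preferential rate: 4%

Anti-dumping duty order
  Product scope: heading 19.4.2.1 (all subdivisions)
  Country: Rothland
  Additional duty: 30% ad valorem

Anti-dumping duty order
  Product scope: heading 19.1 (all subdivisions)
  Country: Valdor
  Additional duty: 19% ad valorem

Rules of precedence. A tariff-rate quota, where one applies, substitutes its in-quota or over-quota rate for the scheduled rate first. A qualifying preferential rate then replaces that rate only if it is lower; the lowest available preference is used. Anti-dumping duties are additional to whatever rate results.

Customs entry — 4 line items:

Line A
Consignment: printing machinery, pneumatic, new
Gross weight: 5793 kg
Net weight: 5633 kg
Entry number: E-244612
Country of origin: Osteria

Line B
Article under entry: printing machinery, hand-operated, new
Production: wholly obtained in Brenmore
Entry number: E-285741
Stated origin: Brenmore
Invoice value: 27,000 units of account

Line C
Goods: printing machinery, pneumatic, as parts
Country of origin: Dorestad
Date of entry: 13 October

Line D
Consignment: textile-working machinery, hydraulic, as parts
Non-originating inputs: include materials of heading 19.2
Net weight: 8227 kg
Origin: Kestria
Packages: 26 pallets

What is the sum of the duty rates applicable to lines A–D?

Line A: printing → 19.1; pneumatic → 19.1.3; new → 19.1.3.3. Scheduled 12%. No special measure applies. → 12%.
Line B: printing → 19.1; hand-operated → 19.1.1; new → 19.1.1.1. Scheduled 21%. Brenmore agreement on 19.1.1: wholly obtained → 4% available; preferential 4%. → 4%.
Line C: printing → 19.1; pneumatic → 19.1.3; as parts → 19.1.3.1. Scheduled 16%. No special measure applies. → 16%.
Line D: textile-working → 19.2; hydraulic → 19.2.1; as parts → 19.2.1.2. Scheduled 21%. Kestria agreement on 19.4.1.1: 19.2.1.2 not covered. → 21%.
Sum: 12% + 4% + 16% + 21% = 53%.

53%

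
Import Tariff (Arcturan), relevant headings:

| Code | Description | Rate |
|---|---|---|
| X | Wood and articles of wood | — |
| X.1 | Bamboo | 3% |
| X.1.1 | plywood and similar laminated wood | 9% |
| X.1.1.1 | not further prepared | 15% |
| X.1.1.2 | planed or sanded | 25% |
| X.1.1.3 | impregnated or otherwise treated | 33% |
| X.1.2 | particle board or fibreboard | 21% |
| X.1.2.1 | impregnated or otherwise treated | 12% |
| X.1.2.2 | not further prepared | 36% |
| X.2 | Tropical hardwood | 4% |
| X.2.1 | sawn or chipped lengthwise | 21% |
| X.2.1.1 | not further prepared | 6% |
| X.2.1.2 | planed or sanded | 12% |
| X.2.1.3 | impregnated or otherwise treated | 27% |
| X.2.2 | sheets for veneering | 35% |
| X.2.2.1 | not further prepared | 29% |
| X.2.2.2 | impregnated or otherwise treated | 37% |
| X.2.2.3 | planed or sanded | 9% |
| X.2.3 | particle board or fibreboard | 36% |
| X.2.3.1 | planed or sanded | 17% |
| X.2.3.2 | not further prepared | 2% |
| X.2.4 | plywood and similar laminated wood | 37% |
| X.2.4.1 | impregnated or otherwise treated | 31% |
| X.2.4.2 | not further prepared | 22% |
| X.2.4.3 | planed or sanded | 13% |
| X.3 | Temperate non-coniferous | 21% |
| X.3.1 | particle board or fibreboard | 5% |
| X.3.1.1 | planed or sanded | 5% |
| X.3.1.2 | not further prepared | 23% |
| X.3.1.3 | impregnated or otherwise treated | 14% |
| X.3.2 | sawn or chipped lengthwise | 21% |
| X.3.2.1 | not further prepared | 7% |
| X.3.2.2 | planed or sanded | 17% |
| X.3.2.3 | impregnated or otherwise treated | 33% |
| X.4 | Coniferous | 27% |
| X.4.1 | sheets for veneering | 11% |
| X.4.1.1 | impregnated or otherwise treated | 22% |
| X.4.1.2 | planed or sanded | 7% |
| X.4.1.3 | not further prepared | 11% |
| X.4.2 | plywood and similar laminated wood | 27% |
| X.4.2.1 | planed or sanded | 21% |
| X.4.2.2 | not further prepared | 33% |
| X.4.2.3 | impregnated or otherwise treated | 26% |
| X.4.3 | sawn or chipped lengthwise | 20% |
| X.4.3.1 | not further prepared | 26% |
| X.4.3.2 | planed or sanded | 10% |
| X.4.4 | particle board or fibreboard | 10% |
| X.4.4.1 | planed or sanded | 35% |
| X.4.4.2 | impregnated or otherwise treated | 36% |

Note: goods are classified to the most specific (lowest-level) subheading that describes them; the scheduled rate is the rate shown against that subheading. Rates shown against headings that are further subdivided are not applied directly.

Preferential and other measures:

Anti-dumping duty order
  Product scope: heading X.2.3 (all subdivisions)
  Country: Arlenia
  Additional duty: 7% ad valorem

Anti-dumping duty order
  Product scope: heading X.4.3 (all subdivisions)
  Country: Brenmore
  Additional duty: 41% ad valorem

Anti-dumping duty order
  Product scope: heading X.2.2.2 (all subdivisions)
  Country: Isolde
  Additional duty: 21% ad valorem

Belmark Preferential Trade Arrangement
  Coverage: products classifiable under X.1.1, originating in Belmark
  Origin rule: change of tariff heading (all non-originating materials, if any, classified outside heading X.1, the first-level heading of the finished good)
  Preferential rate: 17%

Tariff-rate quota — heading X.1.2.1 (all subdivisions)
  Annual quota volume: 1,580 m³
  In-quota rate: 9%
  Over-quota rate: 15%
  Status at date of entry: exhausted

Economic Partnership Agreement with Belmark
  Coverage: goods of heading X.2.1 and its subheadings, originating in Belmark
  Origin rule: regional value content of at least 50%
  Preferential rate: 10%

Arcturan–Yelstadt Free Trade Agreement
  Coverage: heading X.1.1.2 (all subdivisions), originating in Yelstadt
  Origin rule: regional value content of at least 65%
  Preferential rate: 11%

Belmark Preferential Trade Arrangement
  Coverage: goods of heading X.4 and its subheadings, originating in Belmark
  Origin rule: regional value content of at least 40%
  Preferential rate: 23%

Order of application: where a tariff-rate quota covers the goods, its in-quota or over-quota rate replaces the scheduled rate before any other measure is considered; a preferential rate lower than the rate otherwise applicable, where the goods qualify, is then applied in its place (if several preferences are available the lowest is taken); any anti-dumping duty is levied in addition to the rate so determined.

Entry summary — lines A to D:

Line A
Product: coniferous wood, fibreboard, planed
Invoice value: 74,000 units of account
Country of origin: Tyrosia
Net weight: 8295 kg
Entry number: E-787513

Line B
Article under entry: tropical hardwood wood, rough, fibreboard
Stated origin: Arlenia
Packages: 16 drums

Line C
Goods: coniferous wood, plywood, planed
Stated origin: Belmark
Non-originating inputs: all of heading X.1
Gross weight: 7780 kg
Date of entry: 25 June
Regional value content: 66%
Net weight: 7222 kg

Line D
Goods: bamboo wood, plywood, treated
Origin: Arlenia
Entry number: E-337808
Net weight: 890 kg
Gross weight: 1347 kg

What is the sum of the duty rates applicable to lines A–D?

98%

Line A: coniferous → X.4; fibreboard → X.4.4; planed → X.4.4.1. Scheduled 35%. No special measure applies. → 35%.
Line B: tropical hardwood → X.2; fibreboard → X.2.3; rough → X.2.3.2. Scheduled 2%. anti-dumping (Arlenia, X.2.3): +7%; total 2% + 7% = 9%. → 9%.
Line C: coniferous → X.4; plywood → X.4.2; planed → X.4.2.1. Scheduled 21%. Belmark agreement on X.1.1: X.4.2.1 not covered; Belmark agreement on X.2.1: X.4.2.1 not covered; Belmark agreement on X.4: RVC ≥ 40% → 23% available; preference 23% not lower than 21% → no reduction. → 21%.
Line D: bamboo → X.1; plywood → X.1.1; treated → X.1.1.3. Scheduled 33%. No special measure applies. → 33%.
Sum: 35% + 9% + 21% + 33% = 98%.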